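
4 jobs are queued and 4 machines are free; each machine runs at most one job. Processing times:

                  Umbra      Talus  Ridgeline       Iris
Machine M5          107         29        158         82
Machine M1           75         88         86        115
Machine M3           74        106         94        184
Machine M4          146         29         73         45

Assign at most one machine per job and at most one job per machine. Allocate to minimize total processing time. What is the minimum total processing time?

Min total: 234 min

This is a one-to-one assignment (minimum-cost bipartite matching).
Optimal: Umbra→Machine M3 (74 min), Talus→Machine M5 (29 min), Ridgeline→Machine M1 (86 min), Iris→Machine M4 (45 min) — total 74+29+86+45 = 234 min.
Column-greedy (each machine in turn goes to its cheapest remaining job) gives 243 min, worse by 9.
Swapping Iris↔Ridgeline (Iris→Machine M1 115 min, Ridgeline→Machine M4 73 min) adds 57.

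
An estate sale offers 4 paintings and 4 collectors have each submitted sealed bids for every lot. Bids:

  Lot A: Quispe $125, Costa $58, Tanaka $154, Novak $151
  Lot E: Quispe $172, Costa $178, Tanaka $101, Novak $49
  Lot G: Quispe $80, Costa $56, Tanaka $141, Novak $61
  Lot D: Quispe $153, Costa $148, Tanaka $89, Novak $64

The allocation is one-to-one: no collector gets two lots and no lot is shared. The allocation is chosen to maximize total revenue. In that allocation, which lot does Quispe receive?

Quispe receives Lot D.

Treat this as an assignment problem: match each collector to one lot.
Optimal: Quispe→Lot D ($153), Costa→Lot E ($178), Tanaka→Lot G ($141), Novak→Lot A ($151) — total 153+178+141+151 = $623.
Column-greedy (each lot in turn goes to its best remaining collector) gives $476, worse by 147.
Next-best assignment: Quispe→Lot E, Costa→Lot D, Tanaka→Lot G, Novak→Lot A = $612.
Quispe's own top lot is Lot E ($172), but forcing Quispe→Lot E and reassigning the rest optimally gives only $612 — worse by 11.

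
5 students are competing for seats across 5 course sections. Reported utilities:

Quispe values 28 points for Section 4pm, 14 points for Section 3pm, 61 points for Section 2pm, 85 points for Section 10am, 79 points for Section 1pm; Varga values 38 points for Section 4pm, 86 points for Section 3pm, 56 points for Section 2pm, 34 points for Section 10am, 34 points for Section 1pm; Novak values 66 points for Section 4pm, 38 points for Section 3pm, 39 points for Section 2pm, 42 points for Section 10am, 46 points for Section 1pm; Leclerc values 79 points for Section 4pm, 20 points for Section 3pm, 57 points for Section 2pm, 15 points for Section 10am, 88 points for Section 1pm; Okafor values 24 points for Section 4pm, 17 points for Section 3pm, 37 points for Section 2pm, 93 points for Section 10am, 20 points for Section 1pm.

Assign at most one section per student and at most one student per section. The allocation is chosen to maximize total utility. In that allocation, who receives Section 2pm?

Quispe receives Section 2pm.

Optimal: Quispe→Section 2pm (61 points), Varga→Section 3pm (86 points), Novak→Section 4pm (66 points), Leclerc→Section 1pm (88 points), Okafor→Section 10am (93 points) — total 61+86+66+88+93 = 394 points.
Row-greedy (each student in turn takes its best remaining section) gives 362 points, worse by 32.
Quispe's own top section is Section 10am (85 points), but forcing Quispe→Section 10am and reassigning the rest optimally gives only 362 points — worse by 32.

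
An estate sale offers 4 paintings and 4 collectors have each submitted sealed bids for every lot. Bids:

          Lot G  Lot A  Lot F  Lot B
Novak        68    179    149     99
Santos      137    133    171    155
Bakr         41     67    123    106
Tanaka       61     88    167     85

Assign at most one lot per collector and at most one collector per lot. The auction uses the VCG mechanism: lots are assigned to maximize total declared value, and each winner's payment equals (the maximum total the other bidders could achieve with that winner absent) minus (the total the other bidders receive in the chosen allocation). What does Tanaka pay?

Efficient allocation: Novak→Lot A ($179), Santos→Lot G ($137), Bakr→Lot B ($106), Tanaka→Lot F ($167); total welfare W = $589.
Tanaka receives Lot F at value $167, so the others get W − 167 = $422.
Without Tanaka: best allocation of the remaining 3 bidders over all 4 lots is Novak→Lot A ($179), Santos→Lot B ($155), Bakr→Lot F ($123), total $457.
VCG payment = (others' best without Tanaka) − (others' welfare with Tanaka) = 457 − 422 = $35.

Tanaka pays $35.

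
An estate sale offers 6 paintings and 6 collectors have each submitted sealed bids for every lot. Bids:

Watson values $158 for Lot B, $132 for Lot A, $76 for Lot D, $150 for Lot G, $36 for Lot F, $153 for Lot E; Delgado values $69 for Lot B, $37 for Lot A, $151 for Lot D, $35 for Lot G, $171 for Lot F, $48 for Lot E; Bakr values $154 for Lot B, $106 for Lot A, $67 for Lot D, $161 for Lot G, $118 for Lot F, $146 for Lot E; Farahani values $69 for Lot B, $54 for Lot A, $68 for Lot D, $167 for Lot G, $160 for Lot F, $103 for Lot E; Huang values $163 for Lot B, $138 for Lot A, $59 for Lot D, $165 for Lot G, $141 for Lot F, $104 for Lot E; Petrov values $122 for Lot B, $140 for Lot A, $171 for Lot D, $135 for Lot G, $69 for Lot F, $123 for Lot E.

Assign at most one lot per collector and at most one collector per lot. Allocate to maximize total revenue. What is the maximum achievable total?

Maximum total: $954

Treat this as an assignment problem: match each collector to one lot.
Optimal: Watson→Lot E ($153), Delgado→Lot F ($171), Bakr→Lot B ($154), Farahani→Lot G ($167), Huang→Lot A ($138), Petrov→Lot D ($171) — total 153+171+154+167+138+171 = $954.
Row-greedy (each collector in turn takes its best remaining lot) gives $902, worse by 52.
Next-best assignment: Watson→Lot B, Delgado→Lot F, Bakr→Lot E, Farahani→Lot G, Huang→Lot A, Petrov→Lot D = $951.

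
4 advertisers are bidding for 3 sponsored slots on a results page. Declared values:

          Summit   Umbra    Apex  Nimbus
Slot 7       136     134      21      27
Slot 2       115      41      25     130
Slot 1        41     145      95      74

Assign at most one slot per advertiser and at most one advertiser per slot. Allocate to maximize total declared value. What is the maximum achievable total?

Maximum total: $411

Treat this as an assignment problem: match each advertiser to one slot.
Optimal: Summit→Slot 7 ($136), Nimbus→Slot 2 ($130), Umbra→Slot 1 ($145) — total 136+130+145 = $411.
Row-greedy (each advertiser in turn takes its best remaining slot) gives $306, worse by 105.
Next-best assignment: Summit→Slot 7, Nimbus→Slot 2, Apex→Slot 1 = $361.
Swapping Summit↔Umbra (Summit→Slot 1 $41, Umbra→Slot 7 $134) loses 106.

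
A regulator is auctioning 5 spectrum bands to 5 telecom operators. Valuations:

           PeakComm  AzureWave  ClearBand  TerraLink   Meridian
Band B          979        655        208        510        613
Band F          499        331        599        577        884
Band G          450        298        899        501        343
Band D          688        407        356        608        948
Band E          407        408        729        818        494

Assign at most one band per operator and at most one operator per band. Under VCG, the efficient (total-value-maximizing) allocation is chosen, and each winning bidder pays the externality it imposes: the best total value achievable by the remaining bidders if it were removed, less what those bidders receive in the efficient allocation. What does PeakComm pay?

Efficient allocation: PeakComm→Band B ($979M), AzureWave→Band D ($407M), ClearBand→Band G ($899M), TerraLink→Band E ($818M), Meridian→Band F ($884M); total welfare W = $3987M.
PeakComm receives Band B at value $979M, so the others get W − 979 = $3008M.
Without PeakComm: best allocation of the remaining 4 bidders over all 5 bands is AzureWave→Band B ($655M), ClearBand→Band G ($899M), TerraLink→Band E ($818M), Meridian→Band D ($948M), total $3320M.
VCG payment = (others' best without PeakComm) − (others' welfare with PeakComm) = 3320 − 3008 = $312M.

PeakComm pays $312M.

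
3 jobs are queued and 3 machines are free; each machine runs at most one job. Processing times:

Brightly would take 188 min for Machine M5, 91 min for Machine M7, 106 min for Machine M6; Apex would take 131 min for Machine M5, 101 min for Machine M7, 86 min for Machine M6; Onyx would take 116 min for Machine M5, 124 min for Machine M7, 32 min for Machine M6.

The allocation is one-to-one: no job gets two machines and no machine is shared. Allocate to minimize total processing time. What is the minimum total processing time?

Min total: 254 min

Treat this as an assignment problem: match each job to one machine.
Optimal: Brightly→Machine M7 (91 min), Apex→Machine M5 (131 min), Onyx→Machine M6 (32 min) — total 91+131+32 = 254 min.
Next-best assignment: Brightly→Machine M7, Apex→Machine M6, Onyx→Machine M5 = 293 min.
No other one-to-one assignment undercuts 254 min.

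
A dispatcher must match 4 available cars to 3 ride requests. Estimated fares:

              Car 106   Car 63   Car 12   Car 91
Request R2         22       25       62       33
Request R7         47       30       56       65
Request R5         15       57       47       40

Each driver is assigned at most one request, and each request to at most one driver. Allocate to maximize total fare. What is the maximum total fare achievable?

This is a one-to-one assignment (maximum-weight bipartite matching).
Optimal: Car 12→Request R2 ($62), Car 91→Request R7 ($65), Car 63→Request R5 ($57) — total 62+65+57 = $184.
Row-greedy (each driver in turn takes its best remaining request) gives $166, worse by 18.
Every other assignment is strictly worse.

Maximum total: $184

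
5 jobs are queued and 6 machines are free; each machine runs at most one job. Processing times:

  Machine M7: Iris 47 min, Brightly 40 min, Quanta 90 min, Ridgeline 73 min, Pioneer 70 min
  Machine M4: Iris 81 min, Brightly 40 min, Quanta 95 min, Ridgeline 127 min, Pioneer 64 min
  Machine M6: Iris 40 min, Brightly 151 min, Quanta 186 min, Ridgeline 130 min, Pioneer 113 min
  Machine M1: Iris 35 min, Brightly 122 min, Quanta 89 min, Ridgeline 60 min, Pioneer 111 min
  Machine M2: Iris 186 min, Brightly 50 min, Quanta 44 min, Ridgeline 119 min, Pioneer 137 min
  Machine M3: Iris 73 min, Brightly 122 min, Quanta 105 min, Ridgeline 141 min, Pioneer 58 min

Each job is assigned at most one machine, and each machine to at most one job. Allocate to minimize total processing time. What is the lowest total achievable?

This is a one-to-one assignment (minimum-cost bipartite matching).
Optimal: Iris→Machine M6 (40 min), Brightly→Machine M7 (40 min), Quanta→Machine M2 (44 min), Ridgeline→Machine M1 (60 min), Pioneer→Machine M3 (58 min) — total 40+40+44+60+58 = 242 min.
No other one-to-one assignment undercuts 242 min.

Min total: 242 min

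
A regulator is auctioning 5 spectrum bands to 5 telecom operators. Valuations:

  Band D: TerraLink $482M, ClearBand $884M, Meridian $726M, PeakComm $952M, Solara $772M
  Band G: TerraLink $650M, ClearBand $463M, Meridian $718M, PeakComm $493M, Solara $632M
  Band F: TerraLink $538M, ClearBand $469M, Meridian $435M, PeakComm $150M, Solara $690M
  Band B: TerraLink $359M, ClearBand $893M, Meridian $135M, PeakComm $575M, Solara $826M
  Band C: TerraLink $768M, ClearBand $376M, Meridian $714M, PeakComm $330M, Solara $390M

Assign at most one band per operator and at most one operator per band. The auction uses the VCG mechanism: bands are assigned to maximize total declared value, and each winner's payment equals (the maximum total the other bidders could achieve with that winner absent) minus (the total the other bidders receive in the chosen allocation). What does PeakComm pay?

PeakComm pays $127M.

Efficient allocation: TerraLink→Band C ($768M), ClearBand→Band B ($893M), Meridian→Band G ($718M), PeakComm→Band D ($952M), Solara→Band F ($690M); total welfare W = $4021M.
PeakComm receives Band D at value $952M, so the others get W − 952 = $3069M.
Without PeakComm: best allocation of the remaining 4 bidders over all 5 bands is TerraLink→Band C ($768M), ClearBand→Band D ($884M), Meridian→Band G ($718M), Solara→Band B ($826M), total $3196M.
VCG payment = (others' best without PeakComm) − (others' welfare with PeakComm) = 3196 − 3069 = $127M.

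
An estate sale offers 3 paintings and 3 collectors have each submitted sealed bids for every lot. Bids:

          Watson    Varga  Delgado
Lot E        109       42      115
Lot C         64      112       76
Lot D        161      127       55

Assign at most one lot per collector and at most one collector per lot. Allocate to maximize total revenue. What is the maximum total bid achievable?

Optimal: Watson→Lot D ($161), Varga→Lot C ($112), Delgado→Lot E ($115) — total 161+112+115 = $388.

Max total: $388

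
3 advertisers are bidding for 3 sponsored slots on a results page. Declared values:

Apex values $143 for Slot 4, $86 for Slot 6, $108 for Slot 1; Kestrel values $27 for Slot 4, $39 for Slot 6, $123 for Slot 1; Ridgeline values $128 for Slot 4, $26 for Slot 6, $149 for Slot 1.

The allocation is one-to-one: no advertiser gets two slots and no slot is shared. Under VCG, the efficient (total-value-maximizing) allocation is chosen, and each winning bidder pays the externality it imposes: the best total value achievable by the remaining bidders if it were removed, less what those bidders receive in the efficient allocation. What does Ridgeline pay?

Ridgeline pays $57.

Efficient allocation: Apex→Slot 6 ($86), Kestrel→Slot 1 ($123), Ridgeline→Slot 4 ($128); total welfare W = $337.
Ridgeline receives Slot 4 at value $128, so the others get W − 128 = $209.
Without Ridgeline: best allocation of the remaining 2 bidders over all 3 slots is Apex→Slot 4 ($143), Kestrel→Slot 1 ($123), total $266.
VCG payment = (others' best without Ridgeline) − (others' welfare with Ridgeline) = 266 − 209 = $57.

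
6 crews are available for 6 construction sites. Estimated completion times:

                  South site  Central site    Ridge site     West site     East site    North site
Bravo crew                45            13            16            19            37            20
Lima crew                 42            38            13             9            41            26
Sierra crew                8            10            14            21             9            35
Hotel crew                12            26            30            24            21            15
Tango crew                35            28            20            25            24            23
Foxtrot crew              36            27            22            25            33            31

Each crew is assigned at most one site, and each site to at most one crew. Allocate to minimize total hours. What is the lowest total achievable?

Minimum total: 88 hours

Optimal: Bravo crew→Central site (13 hours), Lima crew→West site (9 hours), Sierra crew→East site (9 hours), Hotel crew→South site (12 hours), Tango crew→North site (23 hours), Foxtrot crew→Ridge site (22 hours) — total 13+9+9+12+23+22 = 88 hours.
Next-best assignment: Bravo crew→Central site, Lima crew→West site, Sierra crew→South site, Hotel crew→North site, Tango crew→East site, Foxtrot crew→Ridge site = 91 hours.
Swapping Lima crew↔Tango crew (Lima crew→North site 26 hours, Tango crew→West site 25 hours) adds 19.
Every other assignment is strictly worse.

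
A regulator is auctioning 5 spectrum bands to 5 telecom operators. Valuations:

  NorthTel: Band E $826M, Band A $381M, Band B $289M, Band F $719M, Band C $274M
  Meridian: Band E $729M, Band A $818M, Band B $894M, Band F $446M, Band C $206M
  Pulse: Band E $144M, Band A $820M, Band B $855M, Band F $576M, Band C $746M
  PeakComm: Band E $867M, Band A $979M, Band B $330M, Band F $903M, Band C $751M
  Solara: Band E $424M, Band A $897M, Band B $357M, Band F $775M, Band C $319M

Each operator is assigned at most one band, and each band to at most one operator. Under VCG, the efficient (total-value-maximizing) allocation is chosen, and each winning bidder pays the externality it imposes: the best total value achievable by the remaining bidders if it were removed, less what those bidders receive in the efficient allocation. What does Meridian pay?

Meridian pays $109M.

Efficient allocation: NorthTel→Band E ($826M), Meridian→Band B ($894M), Pulse→Band C ($746M), PeakComm→Band F ($903M), Solara→Band A ($897M); total welfare W = $4266M.
Meridian receives Band B at value $894M, so the others get W − 894 = $3372M.
Without Meridian: best allocation of the remaining 4 bidders over all 5 bands is NorthTel→Band E ($826M), Pulse→Band B ($855M), PeakComm→Band F ($903M), Solara→Band A ($897M), total $3481M.
VCG payment = (others' best without Meridian) − (others' welfare with Meridian) = 3481 − 3372 = $109M.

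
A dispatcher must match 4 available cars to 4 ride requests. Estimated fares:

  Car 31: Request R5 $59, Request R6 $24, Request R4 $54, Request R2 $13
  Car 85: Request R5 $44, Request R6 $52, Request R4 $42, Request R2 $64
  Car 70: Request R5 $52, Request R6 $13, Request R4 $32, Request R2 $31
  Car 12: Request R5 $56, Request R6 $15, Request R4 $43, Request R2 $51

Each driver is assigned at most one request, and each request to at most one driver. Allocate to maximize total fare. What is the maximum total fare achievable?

Optimal: Car 31→Request R4 ($54), Car 85→Request R6 ($52), Car 70→Request R5 ($52), Car 12→Request R2 ($51) — total 54+52+52+51 = $209.
Max-entry greedy (repeatedly take the single best remaining cell) gives $179, worse by 30.
Every other assignment is strictly worse.

Max total: $209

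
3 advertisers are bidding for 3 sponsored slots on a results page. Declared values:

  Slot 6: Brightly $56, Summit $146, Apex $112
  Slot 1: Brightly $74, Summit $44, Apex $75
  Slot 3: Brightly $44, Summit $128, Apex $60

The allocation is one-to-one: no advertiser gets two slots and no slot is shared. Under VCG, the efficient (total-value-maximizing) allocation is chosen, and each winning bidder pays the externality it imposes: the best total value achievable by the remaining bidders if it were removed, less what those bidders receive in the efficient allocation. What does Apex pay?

Apex pays $18.

Efficient allocation: Brightly→Slot 1 ($74), Summit→Slot 3 ($128), Apex→Slot 6 ($112); total welfare W = $314.
Apex receives Slot 6 at value $112, so the others get W − 112 = $202.
Without Apex: best allocation of the remaining 2 bidders over all 3 slots is Brightly→Slot 1 ($74), Summit→Slot 6 ($146), total $220.
VCG payment = (others' best without Apex) − (others' welfare with Apex) = 220 − 202 = $18.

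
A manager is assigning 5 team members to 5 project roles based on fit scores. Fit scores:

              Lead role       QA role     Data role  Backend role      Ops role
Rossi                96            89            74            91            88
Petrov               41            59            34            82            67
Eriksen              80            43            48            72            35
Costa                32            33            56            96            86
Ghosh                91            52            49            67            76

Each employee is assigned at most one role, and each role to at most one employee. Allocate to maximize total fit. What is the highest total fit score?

Optimal: Rossi→QA role (89 pts), Petrov→Backend role (82 pts), Eriksen→Data role (48 pts), Costa→Ops role (86 pts), Ghosh→Lead role (91 pts) — total 89+82+48+86+91 = 396 pts.
Column-greedy (each role in turn goes to its best remaining employee) gives 359 pts, worse by 37.
Every other assignment is strictly worse.

Maximum total: 396 pts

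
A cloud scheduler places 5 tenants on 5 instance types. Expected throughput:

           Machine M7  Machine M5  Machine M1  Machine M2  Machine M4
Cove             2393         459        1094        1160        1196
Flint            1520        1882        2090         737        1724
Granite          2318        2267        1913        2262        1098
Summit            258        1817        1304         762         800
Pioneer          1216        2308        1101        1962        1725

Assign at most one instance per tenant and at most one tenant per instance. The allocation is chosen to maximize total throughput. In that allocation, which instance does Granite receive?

Optimal: Cove→Machine M7 (2393 ops/s), Flint→Machine M1 (2090 ops/s), Granite→Machine M2 (2262 ops/s), Summit→Machine M5 (1817 ops/s), Pioneer→Machine M4 (1725 ops/s) — total 2393+2090+2262+1817+1725 = 10287 ops/s.
Row-greedy (each tenant in turn takes its best remaining instance) gives 9512 ops/s, worse by 775.
Next-best assignment: Cove→Machine M7, Flint→Machine M4, Granite→Machine M2, Summit→Machine M1, Pioneer→Machine M5 = 9991 ops/s.
Checked against all permutations: 10287 ops/s is optimal.
Granite's own top instance is Machine M7 (2318 ops/s), but forcing Granite→Machine M7 and reassigning the rest optimally gives only 9383 ops/s — worse by 904.

Granite receives Machine M2.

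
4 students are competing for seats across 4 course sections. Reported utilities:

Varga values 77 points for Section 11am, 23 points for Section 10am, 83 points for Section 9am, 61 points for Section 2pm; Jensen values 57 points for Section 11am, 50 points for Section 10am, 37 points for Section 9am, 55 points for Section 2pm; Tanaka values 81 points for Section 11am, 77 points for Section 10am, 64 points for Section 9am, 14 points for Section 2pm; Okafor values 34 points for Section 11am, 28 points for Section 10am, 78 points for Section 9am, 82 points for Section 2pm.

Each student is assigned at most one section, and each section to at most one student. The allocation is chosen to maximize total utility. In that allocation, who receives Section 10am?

Tanaka receives Section 10am.

Optimal: Varga→Section 9am (83 points), Jensen→Section 11am (57 points), Tanaka→Section 10am (77 points), Okafor→Section 2pm (82 points) — total 83+57+77+82 = 299 points.
Max-entry greedy (repeatedly take the single best remaining cell) gives 296 points, worse by 3.
Checked against all permutations: 299 points is optimal.
Tanaka's own top section is Section 11am (81 points), but forcing Tanaka→Section 11am and reassigning the rest optimally gives only 296 points — worse by 3.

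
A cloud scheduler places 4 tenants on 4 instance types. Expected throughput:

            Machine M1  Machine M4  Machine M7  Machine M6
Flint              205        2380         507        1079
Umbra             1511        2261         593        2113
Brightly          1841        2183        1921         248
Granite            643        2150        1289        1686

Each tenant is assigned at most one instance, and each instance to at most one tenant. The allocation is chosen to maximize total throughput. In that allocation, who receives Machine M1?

Optimal: Flint→Machine M4 (2380 ops/s), Umbra→Machine M6 (2113 ops/s), Brightly→Machine M1 (1841 ops/s), Granite→Machine M7 (1289 ops/s) — total 2380+2113+1841+1289 = 7623 ops/s.
Max-entry greedy (repeatedly take the single best remaining cell) gives 7057 ops/s, worse by 566.
Next-best assignment: Flint→Machine M4, Umbra→Machine M1, Brightly→Machine M7, Granite→Machine M6 = 7498 ops/s.
Brightly's own top instance is Machine M4 (2183 ops/s), but forcing Brightly→Machine M4 and reassigning the rest optimally gives only 6062 ops/s — worse by 1561.

Brightly receives Machine M1.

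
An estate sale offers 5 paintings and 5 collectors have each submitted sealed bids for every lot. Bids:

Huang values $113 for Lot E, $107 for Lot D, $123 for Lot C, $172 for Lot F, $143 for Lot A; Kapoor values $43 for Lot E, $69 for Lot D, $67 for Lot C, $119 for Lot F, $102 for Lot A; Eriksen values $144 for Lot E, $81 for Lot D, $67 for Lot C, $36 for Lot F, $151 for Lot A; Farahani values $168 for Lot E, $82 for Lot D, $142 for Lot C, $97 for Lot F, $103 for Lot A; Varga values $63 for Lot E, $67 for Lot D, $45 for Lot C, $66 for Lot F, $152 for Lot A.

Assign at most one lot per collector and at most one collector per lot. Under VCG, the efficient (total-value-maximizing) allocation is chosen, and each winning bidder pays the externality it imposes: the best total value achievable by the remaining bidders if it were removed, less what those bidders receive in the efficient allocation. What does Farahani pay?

Efficient allocation: Huang→Lot F ($172), Kapoor→Lot D ($69), Eriksen→Lot E ($144), Farahani→Lot C ($142), Varga→Lot A ($152); total welfare W = $679.
Farahani receives Lot C at value $142, so the others get W − 142 = $537.
Without Farahani: best allocation of the remaining 4 bidders over all 5 lots is Huang→Lot C ($123), Kapoor→Lot F ($119), Eriksen→Lot E ($144), Varga→Lot A ($152), total $538.
VCG payment = (others' best without Farahani) − (others' welfare with Farahani) = 538 − 537 = $1.

Farahani pays $1.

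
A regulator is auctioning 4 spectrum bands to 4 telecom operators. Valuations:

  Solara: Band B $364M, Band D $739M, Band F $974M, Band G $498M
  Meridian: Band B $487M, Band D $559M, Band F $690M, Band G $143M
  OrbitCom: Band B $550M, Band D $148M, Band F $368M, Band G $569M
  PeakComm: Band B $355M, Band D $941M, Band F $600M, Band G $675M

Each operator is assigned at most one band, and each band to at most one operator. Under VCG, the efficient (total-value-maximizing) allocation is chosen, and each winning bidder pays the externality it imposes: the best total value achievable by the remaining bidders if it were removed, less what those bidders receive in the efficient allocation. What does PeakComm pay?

PeakComm pays $72M.

Efficient allocation: Solara→Band F ($974M), Meridian→Band B ($487M), OrbitCom→Band G ($569M), PeakComm→Band D ($941M); total welfare W = $2971M.
PeakComm receives Band D at value $941M, so the others get W − 941 = $2030M.
Without PeakComm: best allocation of the remaining 3 bidders over all 4 bands is Solara→Band F ($974M), Meridian→Band D ($559M), OrbitCom→Band G ($569M), total $2102M.
VCG payment = (others' best without PeakComm) − (others' welfare with PeakComm) = 2102 − 2030 = $72M.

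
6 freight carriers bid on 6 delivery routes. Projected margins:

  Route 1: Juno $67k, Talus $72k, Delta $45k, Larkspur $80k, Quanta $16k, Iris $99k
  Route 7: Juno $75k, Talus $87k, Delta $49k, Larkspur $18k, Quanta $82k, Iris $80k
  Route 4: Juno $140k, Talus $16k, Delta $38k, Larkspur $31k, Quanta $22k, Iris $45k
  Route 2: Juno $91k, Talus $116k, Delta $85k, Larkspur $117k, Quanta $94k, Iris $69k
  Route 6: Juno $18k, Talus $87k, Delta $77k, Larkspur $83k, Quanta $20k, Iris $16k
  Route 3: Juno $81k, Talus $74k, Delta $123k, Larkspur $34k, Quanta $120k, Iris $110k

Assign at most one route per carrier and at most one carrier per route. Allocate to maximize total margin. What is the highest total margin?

Optimal: Juno→Route 4 ($140k), Talus→Route 6 ($87k), Delta→Route 3 ($123k), Larkspur→Route 2 ($117k), Quanta→Route 7 ($82k), Iris→Route 1 ($99k) — total 140+87+123+117+82+99 = $648k.
Column-greedy (each route in turn goes to its best remaining carrier) gives $640k, worse by 8.
Next-best assignment: Juno→Route 4, Talus→Route 2, Delta→Route 3, Larkspur→Route 6, Quanta→Route 7, Iris→Route 1 = $643k.
Every other assignment is strictly worse.

Maximum total: $648k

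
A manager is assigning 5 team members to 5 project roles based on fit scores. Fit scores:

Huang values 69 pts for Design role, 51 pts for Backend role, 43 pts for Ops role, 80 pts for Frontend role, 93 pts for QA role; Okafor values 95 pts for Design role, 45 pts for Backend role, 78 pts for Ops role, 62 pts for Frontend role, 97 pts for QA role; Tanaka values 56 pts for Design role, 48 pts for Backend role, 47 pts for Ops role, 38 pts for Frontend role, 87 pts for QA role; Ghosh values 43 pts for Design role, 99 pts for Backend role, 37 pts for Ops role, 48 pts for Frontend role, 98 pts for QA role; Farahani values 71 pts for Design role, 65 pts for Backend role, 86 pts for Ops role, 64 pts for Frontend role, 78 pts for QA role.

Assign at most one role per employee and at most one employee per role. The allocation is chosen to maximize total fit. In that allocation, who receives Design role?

This is a one-to-one assignment (maximum-weight bipartite matching).
Optimal: Huang→Frontend role (80 pts), Okafor→Design role (95 pts), Tanaka→QA role (87 pts), Ghosh→Backend role (99 pts), Farahani→Ops role (86 pts) — total 80+95+87+99+86 = 447 pts.
Max-entry greedy (repeatedly take the single best remaining cell) gives 418 pts, worse by 29.
Next-best assignment: Huang→Frontend role, Okafor→QA role, Tanaka→Design role, Ghosh→Backend role, Farahani→Ops role = 418 pts.
Swapping Ghosh↔Farahani (Ghosh→Ops role 37 pts, Farahani→Backend role 65 pts) loses 83.
Checked against all permutations: 447 pts is optimal.
Okafor's own top role is QA role (97 pts), but forcing Okafor→QA role and reassigning the rest optimally gives only 418 pts — worse by 29.

Okafor receives Design role.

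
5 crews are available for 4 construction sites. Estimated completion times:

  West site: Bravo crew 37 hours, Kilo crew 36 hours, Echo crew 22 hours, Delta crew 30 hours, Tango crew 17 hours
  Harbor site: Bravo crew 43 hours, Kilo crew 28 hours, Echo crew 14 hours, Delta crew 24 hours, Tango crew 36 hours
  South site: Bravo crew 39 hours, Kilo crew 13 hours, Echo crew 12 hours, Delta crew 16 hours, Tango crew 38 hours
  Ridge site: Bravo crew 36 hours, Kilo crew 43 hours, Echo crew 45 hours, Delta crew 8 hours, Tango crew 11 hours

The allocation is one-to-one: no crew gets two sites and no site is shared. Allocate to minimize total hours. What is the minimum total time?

Minimum total: 52 hours

This is the linear assignment problem.
Optimal: Tango crew→West site (17 hours), Echo crew→Harbor site (14 hours), Kilo crew→South site (13 hours), Delta crew→Ridge site (8 hours) — total 17+14+13+8 = 52 hours.
Min-entry greedy (repeatedly take the single cheapest remaining cell) gives 65 hours, worse by 13.
Next-best assignment: Tango crew→West site, Kilo crew→Harbor site, Echo crew→South site, Delta crew→Ridge site = 65 hours.
Checked against all permutations: 52 hours is optimal.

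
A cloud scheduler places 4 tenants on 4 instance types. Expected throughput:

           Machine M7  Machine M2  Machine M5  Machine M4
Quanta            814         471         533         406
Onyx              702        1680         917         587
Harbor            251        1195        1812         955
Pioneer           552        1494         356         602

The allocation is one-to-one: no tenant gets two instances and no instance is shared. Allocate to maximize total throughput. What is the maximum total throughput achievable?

Maximum total: 4908 ops/s

Optimal: Quanta→Machine M7 (814 ops/s), Onyx→Machine M2 (1680 ops/s), Harbor→Machine M5 (1812 ops/s), Pioneer→Machine M4 (602 ops/s) — total 814+1680+1812+602 = 4908 ops/s.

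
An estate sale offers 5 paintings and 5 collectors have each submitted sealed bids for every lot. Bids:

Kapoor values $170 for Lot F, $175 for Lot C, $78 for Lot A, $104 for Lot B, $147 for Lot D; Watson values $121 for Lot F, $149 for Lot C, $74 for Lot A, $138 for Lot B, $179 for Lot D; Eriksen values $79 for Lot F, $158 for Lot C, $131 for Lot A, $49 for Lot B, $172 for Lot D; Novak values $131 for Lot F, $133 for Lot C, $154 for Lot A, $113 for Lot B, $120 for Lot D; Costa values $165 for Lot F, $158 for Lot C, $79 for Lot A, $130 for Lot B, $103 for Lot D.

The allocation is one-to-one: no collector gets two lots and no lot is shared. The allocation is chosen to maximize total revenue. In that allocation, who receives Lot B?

Treat this as an assignment problem: match each collector to one lot.
Optimal: Kapoor→Lot C ($175), Watson→Lot B ($138), Eriksen→Lot D ($172), Novak→Lot A ($154), Costa→Lot F ($165) — total 175+138+172+154+165 = $804.
Column-greedy (each lot in turn goes to its best remaining collector) gives $723, worse by 81.
Next-best assignment: Kapoor→Lot F, Watson→Lot B, Eriksen→Lot D, Novak→Lot A, Costa→Lot C = $792.
Watson's own top lot is Lot D ($179), but forcing Watson→Lot D and reassigning the rest optimally gives only $791 — worse by 13.

Watson receives Lot B.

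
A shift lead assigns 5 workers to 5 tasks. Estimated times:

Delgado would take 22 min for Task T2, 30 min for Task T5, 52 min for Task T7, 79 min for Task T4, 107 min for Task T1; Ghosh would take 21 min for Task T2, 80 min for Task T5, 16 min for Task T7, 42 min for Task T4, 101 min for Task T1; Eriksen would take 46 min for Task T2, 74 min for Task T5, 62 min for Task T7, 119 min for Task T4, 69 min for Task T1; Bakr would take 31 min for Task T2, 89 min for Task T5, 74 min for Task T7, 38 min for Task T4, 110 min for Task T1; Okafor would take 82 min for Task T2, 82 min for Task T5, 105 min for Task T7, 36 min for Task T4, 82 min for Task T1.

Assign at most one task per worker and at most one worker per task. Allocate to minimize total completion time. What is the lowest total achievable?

Treat this as an assignment problem: match each worker to one task.
Optimal: Delgado→Task T5 (30 min), Ghosh→Task T7 (16 min), Eriksen→Task T1 (69 min), Bakr→Task T2 (31 min), Okafor→Task T4 (36 min) — total 30+16+69+31+36 = 182 min.
Next-best assignment: Delgado→Task T5, Ghosh→Task T7, Eriksen→Task T2, Bakr→Task T4, Okafor→Task T1 = 212 min.

Minimum total: 182 min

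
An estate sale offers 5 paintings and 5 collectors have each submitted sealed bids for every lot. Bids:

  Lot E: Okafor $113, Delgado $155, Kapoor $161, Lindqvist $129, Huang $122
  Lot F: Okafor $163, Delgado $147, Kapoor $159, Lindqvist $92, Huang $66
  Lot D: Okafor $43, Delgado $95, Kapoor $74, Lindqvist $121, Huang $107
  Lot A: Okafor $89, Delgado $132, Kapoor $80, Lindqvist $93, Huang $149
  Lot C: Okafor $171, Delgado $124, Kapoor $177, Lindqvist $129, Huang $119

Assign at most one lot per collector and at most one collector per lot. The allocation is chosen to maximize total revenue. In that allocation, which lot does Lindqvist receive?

Optimal: Okafor→Lot F ($163), Delgado→Lot E ($155), Kapoor→Lot C ($177), Lindqvist→Lot D ($121), Huang→Lot A ($149) — total 163+155+177+121+149 = $765.
Row-greedy (each collector in turn takes its best remaining lot) gives $755, worse by 10.
Every other assignment is strictly worse.
Lindqvist's own top lot is Lot E ($129), but forcing Lindqvist→Lot E and reassigning the rest optimally gives only $713 — worse by 52.

Lindqvist receives Lot D.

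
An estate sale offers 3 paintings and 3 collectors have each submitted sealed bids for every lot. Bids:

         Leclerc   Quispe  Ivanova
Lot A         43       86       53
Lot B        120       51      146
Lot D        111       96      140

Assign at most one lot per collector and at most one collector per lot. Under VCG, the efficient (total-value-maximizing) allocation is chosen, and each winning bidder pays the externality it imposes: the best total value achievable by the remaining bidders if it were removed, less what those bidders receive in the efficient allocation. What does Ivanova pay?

Ivanova pays $10.

Efficient allocation: Leclerc→Lot B ($120), Quispe→Lot A ($86), Ivanova→Lot D ($140); total welfare W = $346.
Ivanova receives Lot D at value $140, so the others get W − 140 = $206.
Without Ivanova: best allocation of the remaining 2 bidders over all 3 lots is Leclerc→Lot B ($120), Quispe→Lot D ($96), total $216.
VCG payment = (others' best without Ivanova) − (others' welfare with Ivanova) = 216 − 206 = $10.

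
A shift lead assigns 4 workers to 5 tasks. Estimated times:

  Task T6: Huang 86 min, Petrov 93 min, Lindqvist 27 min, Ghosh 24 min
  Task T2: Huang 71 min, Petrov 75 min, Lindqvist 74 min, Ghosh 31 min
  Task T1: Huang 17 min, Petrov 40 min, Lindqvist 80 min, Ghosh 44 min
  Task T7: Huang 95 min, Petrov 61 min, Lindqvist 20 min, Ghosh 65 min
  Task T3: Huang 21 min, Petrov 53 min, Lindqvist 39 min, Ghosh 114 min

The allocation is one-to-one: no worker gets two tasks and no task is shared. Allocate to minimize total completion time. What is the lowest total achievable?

Optimal: Huang→Task T3 (21 min), Petrov→Task T1 (40 min), Lindqvist→Task T7 (20 min), Ghosh→Task T6 (24 min) — total 21+40+20+24 = 105 min.
Row-greedy (each worker in turn takes its cheapest remaining task) gives 114 min, worse by 9.
Next-best assignment: Huang→Task T3, Petrov→Task T1, Lindqvist→Task T7, Ghosh→Task T2 = 112 min.
Swapping Ghosh↔Huang (Ghosh→Task T3 114 min, Huang→Task T6 86 min) adds 155.
Checked against all permutations: 105 min is optimal.

Min total: 105 min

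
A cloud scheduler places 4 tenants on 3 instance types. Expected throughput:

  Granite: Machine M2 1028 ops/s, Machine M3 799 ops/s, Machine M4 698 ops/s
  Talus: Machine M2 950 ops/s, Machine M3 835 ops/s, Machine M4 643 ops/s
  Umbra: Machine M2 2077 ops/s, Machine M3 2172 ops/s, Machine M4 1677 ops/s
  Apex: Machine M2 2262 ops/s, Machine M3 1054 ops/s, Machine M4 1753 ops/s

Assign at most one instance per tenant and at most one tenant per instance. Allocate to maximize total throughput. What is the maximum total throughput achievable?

Optimal: Apex→Machine M2 (2262 ops/s), Umbra→Machine M3 (2172 ops/s), Granite→Machine M4 (698 ops/s) — total 2262+2172+698 = 5132 ops/s.
Row-greedy (each tenant in turn takes its best remaining instance) gives 3540 ops/s, worse by 1592.
Next-best assignment: Apex→Machine M2, Umbra→Machine M3, Talus→Machine M4 = 5077 ops/s.

Max total: 5132 ops/s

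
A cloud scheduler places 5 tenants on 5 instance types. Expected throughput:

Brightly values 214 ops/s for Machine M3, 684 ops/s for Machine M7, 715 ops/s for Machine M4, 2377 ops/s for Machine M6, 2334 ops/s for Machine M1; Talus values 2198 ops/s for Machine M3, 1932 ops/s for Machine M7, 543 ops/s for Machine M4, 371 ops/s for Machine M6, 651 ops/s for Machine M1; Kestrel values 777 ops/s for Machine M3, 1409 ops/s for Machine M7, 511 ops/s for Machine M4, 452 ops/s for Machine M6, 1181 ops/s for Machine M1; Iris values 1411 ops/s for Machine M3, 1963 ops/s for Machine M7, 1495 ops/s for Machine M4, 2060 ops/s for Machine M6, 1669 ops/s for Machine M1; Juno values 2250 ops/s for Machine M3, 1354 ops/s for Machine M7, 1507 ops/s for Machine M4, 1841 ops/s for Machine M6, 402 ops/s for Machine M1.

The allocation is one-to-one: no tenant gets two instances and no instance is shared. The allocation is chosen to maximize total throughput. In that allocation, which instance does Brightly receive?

Optimal: Brightly→Machine M1 (2334 ops/s), Talus→Machine M3 (2198 ops/s), Kestrel→Machine M7 (1409 ops/s), Iris→Machine M6 (2060 ops/s), Juno→Machine M4 (1507 ops/s) — total 2334+2198+1409+2060+1507 = 9508 ops/s.
Column-greedy (each instance in turn goes to its best remaining tenant) gives 6031 ops/s, worse by 3477.
Next-best assignment: Brightly→Machine M1, Talus→Machine M3, Kestrel→Machine M7, Iris→Machine M4, Juno→Machine M6 = 9277 ops/s.
Brightly's own top instance is Machine M6 (2377 ops/s), but forcing Brightly→Machine M6 and reassigning the rest optimally gives only 9235 ops/s — worse by 273.

Brightly receives Machine M1.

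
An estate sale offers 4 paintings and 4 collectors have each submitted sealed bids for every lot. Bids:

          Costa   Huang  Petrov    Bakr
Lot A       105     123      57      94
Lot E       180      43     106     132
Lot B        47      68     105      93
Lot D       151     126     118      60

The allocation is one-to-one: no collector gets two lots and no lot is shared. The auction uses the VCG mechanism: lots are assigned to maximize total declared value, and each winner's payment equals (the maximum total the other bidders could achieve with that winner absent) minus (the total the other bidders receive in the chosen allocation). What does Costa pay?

Costa pays $39.

Efficient allocation: Costa→Lot E ($180), Huang→Lot A ($123), Petrov→Lot D ($118), Bakr→Lot B ($93); total welfare W = $514.
Costa receives Lot E at value $180, so the others get W − 180 = $334.
Without Costa: best allocation of the remaining 3 bidders over all 4 lots is Huang→Lot A ($123), Petrov→Lot D ($118), Bakr→Lot E ($132), total $373.
VCG payment = (others' best without Costa) − (others' welfare with Costa) = 373 − 334 = $39.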